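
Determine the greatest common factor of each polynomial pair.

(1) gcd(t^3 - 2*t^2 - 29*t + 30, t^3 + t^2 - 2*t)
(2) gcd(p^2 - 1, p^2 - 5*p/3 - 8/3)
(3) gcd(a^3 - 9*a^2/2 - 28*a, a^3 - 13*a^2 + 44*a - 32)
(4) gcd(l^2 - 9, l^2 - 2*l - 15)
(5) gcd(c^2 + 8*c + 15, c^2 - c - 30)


(1) = gcd((t - 6)*(t - 1)*(t + 5), t*(t - 1)*(t + 2)) = t - 1
(2) = p + 1
(3) = gcd(a*(a - 8)*(a + 7/2), (a - 8)*(a - 4)*(a - 1)) = a - 8
(4) = l + 3
(5) = gcd((c + 3)*(c + 5), (c - 6)*(c + 5)) = c + 5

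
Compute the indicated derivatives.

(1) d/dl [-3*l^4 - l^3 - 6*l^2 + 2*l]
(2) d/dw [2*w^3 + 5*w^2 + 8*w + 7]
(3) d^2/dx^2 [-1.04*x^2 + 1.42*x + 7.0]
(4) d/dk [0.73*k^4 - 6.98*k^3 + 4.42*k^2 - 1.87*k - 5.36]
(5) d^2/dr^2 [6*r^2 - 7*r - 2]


(1) = -12*l^3 - 3*l^2 - 12*l + 2
(2) = 6*w^2 + 10*w + 8
(3) = -2.08000000000000
(4) = 2.92*k^3 - 20.94*k^2 + 8.84*k - 1.87
(5) = 12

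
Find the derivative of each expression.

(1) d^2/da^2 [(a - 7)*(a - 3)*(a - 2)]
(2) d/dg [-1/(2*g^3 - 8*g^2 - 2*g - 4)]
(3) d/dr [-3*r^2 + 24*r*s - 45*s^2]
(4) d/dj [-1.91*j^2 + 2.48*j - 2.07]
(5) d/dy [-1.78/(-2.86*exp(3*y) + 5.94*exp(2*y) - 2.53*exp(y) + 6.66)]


(1) = 6*a - 24
(2) = (3*g^2 - 8*g - 1)/(2*(-g^3 + 4*g^2 + g + 2)^2)
(3) = -6*r + 24*s
(4) = 2.48 - 3.82*j
(5) = (-15.2724*exp(2*y) + 21.1464*exp(y) - 4.5034)*exp(y)/(2.86*exp(3*y) - 5.94*exp(2*y) + 2.53*exp(y) - 6.66)^2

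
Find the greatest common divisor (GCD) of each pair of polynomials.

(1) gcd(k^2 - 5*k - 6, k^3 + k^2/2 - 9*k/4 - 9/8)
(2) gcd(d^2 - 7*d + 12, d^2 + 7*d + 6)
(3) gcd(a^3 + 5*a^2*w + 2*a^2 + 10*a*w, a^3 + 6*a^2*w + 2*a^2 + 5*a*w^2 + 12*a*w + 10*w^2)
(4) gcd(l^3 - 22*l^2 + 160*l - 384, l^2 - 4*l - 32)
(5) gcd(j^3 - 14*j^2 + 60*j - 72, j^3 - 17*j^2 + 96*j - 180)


(1) = gcd((k - 6)*(k + 1), (k - 3/2)*(k + 1/2)*(k + 3/2)) = 1
(2) = gcd((d - 4)*(d - 3), (d + 1)*(d + 6)) = 1
(3) = gcd(a*(a + 2)*(a + 5*w), (a + 2)*(a + w)*(a + 5*w)) = a^2 + 5*a*w + 2*a + 10*w
(4) = gcd((l - 8)^2*(l - 6), (l - 8)*(l + 4)) = l - 8
(5) = gcd((j - 6)^2*(j - 2), (j - 6)^2*(j - 5)) = j^2 - 12*j + 36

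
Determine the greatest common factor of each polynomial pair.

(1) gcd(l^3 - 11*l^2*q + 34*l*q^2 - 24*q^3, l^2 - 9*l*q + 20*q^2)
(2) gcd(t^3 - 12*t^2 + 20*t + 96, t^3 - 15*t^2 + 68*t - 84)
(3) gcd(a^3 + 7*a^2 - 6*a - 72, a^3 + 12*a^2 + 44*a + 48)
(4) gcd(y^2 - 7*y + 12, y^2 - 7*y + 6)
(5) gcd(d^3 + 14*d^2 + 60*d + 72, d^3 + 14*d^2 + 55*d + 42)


(1) = gcd((l - 6*q)*(l - 4*q)*(l - q), (l - 5*q)*(l - 4*q)) = -l + 4*q
(2) = t - 6
(3) = a^2 + 10*a + 24
(4) = 1
(5) = d + 6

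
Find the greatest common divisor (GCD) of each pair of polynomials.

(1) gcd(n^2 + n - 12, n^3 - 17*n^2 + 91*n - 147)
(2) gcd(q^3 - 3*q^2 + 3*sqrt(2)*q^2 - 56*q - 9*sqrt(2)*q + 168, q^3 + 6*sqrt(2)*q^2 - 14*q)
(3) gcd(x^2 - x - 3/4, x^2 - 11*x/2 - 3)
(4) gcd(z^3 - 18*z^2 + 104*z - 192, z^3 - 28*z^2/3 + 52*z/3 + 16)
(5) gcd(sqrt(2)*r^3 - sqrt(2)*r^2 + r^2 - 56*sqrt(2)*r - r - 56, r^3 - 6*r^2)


(1) = gcd((n - 3)*(n + 4), (n - 7)^2*(n - 3)) = n - 3
(2) = gcd((q - 3)*(q - 4*sqrt(2))*(q + 7*sqrt(2)), q*(q - sqrt(2))*(q + 7*sqrt(2))) = q + 7*sqrt(2)
(3) = x + 1/2
(4) = gcd((z - 8)*(z - 6)*(z - 4), (z - 6)*(z - 4)*(z + 2/3)) = z^2 - 10*z + 24
(5) = 1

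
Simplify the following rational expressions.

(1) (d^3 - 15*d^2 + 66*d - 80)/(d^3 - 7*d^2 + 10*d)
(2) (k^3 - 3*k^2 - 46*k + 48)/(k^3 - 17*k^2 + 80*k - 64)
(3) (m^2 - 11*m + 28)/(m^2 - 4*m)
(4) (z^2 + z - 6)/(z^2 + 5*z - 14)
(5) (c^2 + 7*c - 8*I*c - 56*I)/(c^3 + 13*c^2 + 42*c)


(1) = (d - 8)/d
(2) = (k + 6)/(k - 8)
(3) = (m - 7)/m
(4) = (z + 3)/(z + 7)
(5) = (c - 8*I)/(c^2 + 6*c)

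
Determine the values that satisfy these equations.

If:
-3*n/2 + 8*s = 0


Then:
n = 16*s/3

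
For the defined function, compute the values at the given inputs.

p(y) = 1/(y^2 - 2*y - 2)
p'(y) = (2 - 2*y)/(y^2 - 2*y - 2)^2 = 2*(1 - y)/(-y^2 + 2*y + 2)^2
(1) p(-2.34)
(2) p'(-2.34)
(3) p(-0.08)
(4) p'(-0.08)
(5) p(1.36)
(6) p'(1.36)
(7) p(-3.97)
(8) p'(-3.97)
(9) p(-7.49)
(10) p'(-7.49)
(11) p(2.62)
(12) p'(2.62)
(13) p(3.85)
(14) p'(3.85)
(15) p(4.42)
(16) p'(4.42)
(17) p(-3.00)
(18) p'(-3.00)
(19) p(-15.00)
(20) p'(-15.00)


(1) = 0.12
(2) = 0.10
(3) = -0.55
(4) = 0.64
(5) = -0.35
(6) = -0.09
(7) = 0.05
(8) = 0.02
(9) = 0.01
(10) = 0.00
(11) = -2.66
(12) = -22.97
(13) = 0.20
(14) = -0.22
(15) = 0.11
(16) = -0.09
(17) = 0.08
(18) = 0.05
(19) = 0.00
(20) = 0.00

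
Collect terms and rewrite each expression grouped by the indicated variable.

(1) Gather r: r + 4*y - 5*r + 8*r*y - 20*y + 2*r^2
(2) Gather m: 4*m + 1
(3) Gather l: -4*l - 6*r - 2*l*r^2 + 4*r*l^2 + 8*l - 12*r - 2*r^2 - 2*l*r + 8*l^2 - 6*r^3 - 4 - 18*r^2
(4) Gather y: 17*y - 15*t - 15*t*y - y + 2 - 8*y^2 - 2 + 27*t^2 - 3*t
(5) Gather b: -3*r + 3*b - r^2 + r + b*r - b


(1) = 2*r^2 + r*(8*y - 4) - 16*y
(2) = 4*m + 1
(3) = l^2*(4*r + 8) + l*(-2*r^2 - 2*r + 4) - 6*r^3 - 20*r^2 - 18*r - 4
(4) = 27*t^2 - 18*t - 8*y^2 + y*(16 - 15*t)
(5) = b*(r + 2) - r^2 - 2*r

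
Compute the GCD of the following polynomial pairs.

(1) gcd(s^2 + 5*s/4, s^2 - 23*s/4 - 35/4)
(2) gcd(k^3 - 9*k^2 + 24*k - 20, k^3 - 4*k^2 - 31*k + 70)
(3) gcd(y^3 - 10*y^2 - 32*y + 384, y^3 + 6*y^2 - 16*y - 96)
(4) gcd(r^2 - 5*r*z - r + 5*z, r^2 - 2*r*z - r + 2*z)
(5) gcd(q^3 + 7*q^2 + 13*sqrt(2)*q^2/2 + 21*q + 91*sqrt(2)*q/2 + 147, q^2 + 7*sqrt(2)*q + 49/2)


(1) = s + 5/4
(2) = gcd((k - 5)*(k - 2)^2, (k - 7)*(k - 2)*(k + 5)) = k - 2
(3) = gcd((y - 8)^2*(y + 6), (y - 4)*(y + 4)*(y + 6)) = y + 6
(4) = gcd((r - 1)*(r - 5*z), (r - 1)*(r - 2*z)) = r - 1
(5) = q + 7*sqrt(2)/2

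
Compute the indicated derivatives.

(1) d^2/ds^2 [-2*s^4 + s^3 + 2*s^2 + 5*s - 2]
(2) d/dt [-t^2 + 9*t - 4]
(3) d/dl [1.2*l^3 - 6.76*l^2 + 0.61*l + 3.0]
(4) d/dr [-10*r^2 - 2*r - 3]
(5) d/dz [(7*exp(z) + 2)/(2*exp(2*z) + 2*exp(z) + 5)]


(1) = -24*s^2 + 6*s + 4
(2) = 9 - 2*t
(3) = 3.6*l^2 - 13.52*l + 0.61
(4) = -20*r - 2
(5) = (-14*exp(2*z) - 8*exp(z) + 31)*exp(z)/(4*exp(4*z) + 8*exp(3*z) + 24*exp(2*z) + 20*exp(z) + 25)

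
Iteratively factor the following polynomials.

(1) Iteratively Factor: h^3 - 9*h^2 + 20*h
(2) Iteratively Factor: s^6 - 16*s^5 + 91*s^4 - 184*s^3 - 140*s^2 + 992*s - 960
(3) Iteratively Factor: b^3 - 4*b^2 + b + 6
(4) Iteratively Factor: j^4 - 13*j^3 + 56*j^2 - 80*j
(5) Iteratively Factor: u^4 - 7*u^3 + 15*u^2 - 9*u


(1) = (h - 4)*(h^2 - 5*h) = h*(h - 4)*(h - 5)
(2) = (s - 4)*(s^5 - 12*s^4 + 43*s^3 - 12*s^2 - 188*s + 240) = (s - 4)*(s - 3)*(s^4 - 9*s^3 + 16*s^2 + 36*s - 80) = (s - 4)^2*(s - 3)*(s^3 - 5*s^2 - 4*s + 20) = (s - 4)^2*(s - 3)*(s - 2)*(s^2 - 3*s - 10) = (s - 4)^2*(s - 3)*(s - 2)*(s + 2)*(s - 5)
(3) = (b - 2)*(b^2 - 2*b - 3) = (b - 2)*(b + 1)*(b - 3)
(4) = (j - 4)*(j^3 - 9*j^2 + 20*j) = (j - 4)^2*(j^2 - 5*j) = (j - 5)*(j - 4)^2*(j)
(5) = (u)*(u^3 - 7*u^2 + 15*u - 9) = u*(u - 3)*(u^2 - 4*u + 3) = u*(u - 3)^2*(u - 1)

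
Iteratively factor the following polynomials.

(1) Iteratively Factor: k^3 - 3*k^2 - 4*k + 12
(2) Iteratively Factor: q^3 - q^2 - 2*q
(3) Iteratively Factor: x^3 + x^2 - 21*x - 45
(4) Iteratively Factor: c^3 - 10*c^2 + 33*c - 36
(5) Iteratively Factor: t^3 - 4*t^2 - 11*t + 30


(1) = (k - 2)*(k^2 - k - 6) = (k - 3)*(k - 2)*(k + 2)
(2) = (q + 1)*(q^2 - 2*q) = q*(q + 1)*(q - 2)
(3) = (x + 3)*(x^2 - 2*x - 15) = (x + 3)^2*(x - 5)
(4) = (c - 3)*(c^2 - 7*c + 12) = (c - 4)*(c - 3)*(c - 3)
(5) = (t - 2)*(t^2 - 2*t - 15) = (t - 2)*(t + 3)*(t - 5)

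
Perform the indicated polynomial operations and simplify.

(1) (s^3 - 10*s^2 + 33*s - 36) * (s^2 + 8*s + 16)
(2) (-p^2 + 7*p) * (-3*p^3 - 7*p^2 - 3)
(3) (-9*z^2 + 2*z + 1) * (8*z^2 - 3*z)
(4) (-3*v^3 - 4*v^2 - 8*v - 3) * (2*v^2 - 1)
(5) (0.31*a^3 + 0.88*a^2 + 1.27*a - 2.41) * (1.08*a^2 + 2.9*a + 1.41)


(1) = s^5 - 2*s^4 - 31*s^3 + 68*s^2 + 240*s - 576
(2) = 3*p^5 - 14*p^4 - 49*p^3 + 3*p^2 - 21*p
(3) = -72*z^4 + 43*z^3 + 2*z^2 - 3*z
(4) = -6*v^5 - 8*v^4 - 13*v^3 - 2*v^2 + 8*v + 3
(5) = 0.3348*a^5 + 1.8494*a^4 + 4.3607*a^3 + 2.321*a^2 - 5.1983*a - 3.3981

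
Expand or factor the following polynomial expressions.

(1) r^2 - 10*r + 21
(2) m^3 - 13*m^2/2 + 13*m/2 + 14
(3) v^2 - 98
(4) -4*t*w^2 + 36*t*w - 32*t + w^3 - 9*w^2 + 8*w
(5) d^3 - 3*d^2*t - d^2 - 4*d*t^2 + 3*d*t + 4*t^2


(1) = (r - 7)*(r - 3)
(2) = (m - 4)*(m - 7/2)*(m + 1)
(3) = (v - 7*sqrt(2))*(v + 7*sqrt(2))
(4) = (-4*t + w)*(w - 8)*(w - 1)
(5) = (d - 1)*(d - 4*t)*(d + t)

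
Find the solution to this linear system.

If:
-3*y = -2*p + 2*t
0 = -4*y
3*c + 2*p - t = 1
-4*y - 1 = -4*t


Then:
c = 1/4
p = 1/4
t = 1/4
y = 0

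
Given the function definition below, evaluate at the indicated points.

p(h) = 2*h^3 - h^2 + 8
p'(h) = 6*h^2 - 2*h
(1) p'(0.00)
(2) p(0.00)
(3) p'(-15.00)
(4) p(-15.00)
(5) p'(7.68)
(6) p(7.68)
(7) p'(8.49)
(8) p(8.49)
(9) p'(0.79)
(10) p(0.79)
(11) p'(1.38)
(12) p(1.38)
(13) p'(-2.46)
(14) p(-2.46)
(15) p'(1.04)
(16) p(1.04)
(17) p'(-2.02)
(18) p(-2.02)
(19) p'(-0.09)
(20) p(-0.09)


(1) = 0.00
(2) = 8.00
(3) = 1380.00
(4) = -6967.00
(5) = 338.53
(6) = 854.99
(7) = 415.50
(8) = 1159.84
(9) = 2.16
(10) = 8.36
(11) = 8.67
(12) = 11.35
(13) = 41.23
(14) = -27.83
(15) = 4.41
(16) = 9.17
(17) = 28.52
(18) = -12.57
(19) = 0.23
(20) = 7.99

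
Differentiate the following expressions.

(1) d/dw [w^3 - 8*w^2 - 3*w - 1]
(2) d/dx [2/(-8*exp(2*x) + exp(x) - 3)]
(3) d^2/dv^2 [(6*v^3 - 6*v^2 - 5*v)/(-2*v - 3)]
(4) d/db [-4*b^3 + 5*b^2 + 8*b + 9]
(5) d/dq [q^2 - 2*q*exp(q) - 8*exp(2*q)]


(1) = 3*w^2 - 16*w - 3
(2) = (32*exp(x) - 2)*exp(x)/(8*exp(2*x) - exp(x) + 3)^2
(3) = 12*(-4*v^3 - 18*v^2 - 27*v + 4)/(8*v^3 + 36*v^2 + 54*v + 27)
(4) = -12*b^2 + 10*b + 8
(5) = -2*q*exp(q) + 2*q - 16*exp(2*q) - 2*exp(q)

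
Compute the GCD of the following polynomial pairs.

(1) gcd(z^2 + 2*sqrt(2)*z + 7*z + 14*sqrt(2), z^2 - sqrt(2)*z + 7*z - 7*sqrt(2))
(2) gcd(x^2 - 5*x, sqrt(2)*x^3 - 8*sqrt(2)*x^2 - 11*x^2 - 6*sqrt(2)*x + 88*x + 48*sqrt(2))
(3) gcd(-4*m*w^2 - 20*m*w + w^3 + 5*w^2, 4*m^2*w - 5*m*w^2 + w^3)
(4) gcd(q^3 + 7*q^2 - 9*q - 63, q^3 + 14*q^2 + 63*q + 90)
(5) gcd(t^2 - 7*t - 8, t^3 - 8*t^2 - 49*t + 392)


(1) = z + 7
(2) = gcd(x*(x - 5), (x - 8)*(x - 6*sqrt(2))*(sqrt(2)*x + 1)) = 1
(3) = gcd(w*(-4*m + w)*(w + 5), w*(-4*m + w)*(-m + w)) = -4*m*w + w^2
(4) = gcd((q - 3)*(q + 3)*(q + 7), (q + 3)*(q + 5)*(q + 6)) = q + 3
(5) = t - 8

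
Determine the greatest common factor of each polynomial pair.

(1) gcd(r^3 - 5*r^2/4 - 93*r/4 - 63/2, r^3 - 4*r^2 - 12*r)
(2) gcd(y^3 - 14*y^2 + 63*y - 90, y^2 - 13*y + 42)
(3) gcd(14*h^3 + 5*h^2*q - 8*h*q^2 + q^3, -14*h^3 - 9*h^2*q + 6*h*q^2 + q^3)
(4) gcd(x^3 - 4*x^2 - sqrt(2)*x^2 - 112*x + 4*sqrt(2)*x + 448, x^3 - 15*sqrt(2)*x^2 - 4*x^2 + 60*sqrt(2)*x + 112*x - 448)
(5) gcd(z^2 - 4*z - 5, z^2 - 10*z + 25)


(1) = r - 6
(2) = gcd((y - 6)*(y - 5)*(y - 3), (y - 7)*(y - 6)) = y - 6
(3) = gcd((-7*h + q)*(-2*h + q)*(h + q), (-2*h + q)*(h + q)*(7*h + q)) = -2*h^2 - h*q + q^2
(4) = x^2 + x*(-8*sqrt(2) - 4) + 32*sqrt(2)
(5) = z - 5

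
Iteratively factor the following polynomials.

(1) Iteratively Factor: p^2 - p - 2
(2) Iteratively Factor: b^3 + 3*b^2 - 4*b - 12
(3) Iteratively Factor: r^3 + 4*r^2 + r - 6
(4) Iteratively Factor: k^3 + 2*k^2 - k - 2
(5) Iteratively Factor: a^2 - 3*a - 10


(1) = (p + 1)*(p - 2)
(2) = (b + 3)*(b^2 - 4) = (b + 2)*(b + 3)*(b - 2)
(3) = (r + 2)*(r^2 + 2*r - 3) = (r + 2)*(r + 3)*(r - 1)
(4) = (k + 2)*(k^2 - 1) = (k + 1)*(k + 2)*(k - 1)
(5) = (a + 2)*(a - 5)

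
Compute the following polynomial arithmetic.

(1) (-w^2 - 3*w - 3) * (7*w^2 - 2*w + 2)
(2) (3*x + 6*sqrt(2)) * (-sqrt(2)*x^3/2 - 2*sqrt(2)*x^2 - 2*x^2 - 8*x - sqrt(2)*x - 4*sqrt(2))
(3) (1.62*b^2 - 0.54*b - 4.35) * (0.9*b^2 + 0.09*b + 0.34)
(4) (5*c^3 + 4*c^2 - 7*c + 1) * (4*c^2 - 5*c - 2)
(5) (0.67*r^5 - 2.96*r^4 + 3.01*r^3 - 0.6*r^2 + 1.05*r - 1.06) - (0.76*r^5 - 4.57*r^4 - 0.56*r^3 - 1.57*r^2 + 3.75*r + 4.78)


(1) = -7*w^4 - 19*w^3 - 17*w^2 - 6
(2) = -3*sqrt(2)*x^4/2 - 12*x^3 - 6*sqrt(2)*x^3 - 48*x^2 - 15*sqrt(2)*x^2 - 60*sqrt(2)*x - 12*x - 48
(3) = 1.458*b^4 - 0.3402*b^3 - 3.4128*b^2 - 0.5751*b - 1.479
(4) = 20*c^5 - 9*c^4 - 58*c^3 + 31*c^2 + 9*c - 2
(5) = -0.09*r^5 + 1.61*r^4 + 3.57*r^3 + 0.97*r^2 - 2.7*r - 5.84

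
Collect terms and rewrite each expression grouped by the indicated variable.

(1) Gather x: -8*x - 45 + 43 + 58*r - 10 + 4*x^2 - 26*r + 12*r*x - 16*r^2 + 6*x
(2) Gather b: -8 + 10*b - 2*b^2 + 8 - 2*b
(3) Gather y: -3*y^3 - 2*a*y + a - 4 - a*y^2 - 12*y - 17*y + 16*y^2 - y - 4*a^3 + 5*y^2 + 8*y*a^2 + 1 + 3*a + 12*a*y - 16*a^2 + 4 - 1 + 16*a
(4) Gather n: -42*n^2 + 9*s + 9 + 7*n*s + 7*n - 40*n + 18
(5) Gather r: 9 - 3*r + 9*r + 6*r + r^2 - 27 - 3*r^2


(1) = -16*r^2 + 32*r + 4*x^2 + x*(12*r - 2) - 12
(2) = -2*b^2 + 8*b
(3) = -4*a^3 - 16*a^2 + 20*a - 3*y^3 + y^2*(21 - a) + y*(8*a^2 + 10*a - 30)
(4) = -42*n^2 + n*(7*s - 33) + 9*s + 27
(5) = -2*r^2 + 12*r - 18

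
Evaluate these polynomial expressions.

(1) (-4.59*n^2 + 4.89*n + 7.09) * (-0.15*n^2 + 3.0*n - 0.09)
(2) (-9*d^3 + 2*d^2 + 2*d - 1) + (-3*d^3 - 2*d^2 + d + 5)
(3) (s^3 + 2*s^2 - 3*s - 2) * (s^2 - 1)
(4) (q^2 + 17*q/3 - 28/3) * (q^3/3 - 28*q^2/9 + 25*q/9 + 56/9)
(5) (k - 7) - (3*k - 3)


(1) = 0.6885*n^4 - 14.5035*n^3 + 14.0196*n^2 + 20.8299*n - 0.6381
(2) = -12*d^3 + 3*d + 4
(3) = s^5 + 2*s^4 - 4*s^3 - 4*s^2 + 3*s + 2
(4) = q^5/3 - 11*q^4/9 - 485*q^3/27 + 51*q^2 + 28*q/3 - 1568/27
(5) = -2*k - 4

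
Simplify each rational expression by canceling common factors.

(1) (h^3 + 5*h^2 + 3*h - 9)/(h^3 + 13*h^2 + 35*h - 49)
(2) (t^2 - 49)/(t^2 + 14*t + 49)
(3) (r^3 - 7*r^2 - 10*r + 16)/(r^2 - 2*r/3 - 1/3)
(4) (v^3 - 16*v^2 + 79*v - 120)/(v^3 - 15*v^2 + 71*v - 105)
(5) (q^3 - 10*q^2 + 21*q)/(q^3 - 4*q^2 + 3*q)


(1) = (h^2 + 6*h + 9)/(h^2 + 14*h + 49)
(2) = (t - 7)/(t + 7)
(3) = (3*r^2 - 18*r - 48)/(3*r + 1)
(4) = (v - 8)/(v - 7)
(5) = (q - 7)/(q - 1)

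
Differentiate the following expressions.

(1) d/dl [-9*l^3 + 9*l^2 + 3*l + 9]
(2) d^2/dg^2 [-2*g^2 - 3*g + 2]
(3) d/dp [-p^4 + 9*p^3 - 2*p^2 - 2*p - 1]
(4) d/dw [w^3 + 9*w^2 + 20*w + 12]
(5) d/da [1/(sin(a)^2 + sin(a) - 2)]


(1) = -27*l^2 + 18*l + 3
(2) = -4
(3) = -4*p^3 + 27*p^2 - 4*p - 2
(4) = 3*w^2 + 18*w + 20
(5) = -(2*sin(a) + 1)*cos(a)/(sin(a)^2 + sin(a) - 2)^2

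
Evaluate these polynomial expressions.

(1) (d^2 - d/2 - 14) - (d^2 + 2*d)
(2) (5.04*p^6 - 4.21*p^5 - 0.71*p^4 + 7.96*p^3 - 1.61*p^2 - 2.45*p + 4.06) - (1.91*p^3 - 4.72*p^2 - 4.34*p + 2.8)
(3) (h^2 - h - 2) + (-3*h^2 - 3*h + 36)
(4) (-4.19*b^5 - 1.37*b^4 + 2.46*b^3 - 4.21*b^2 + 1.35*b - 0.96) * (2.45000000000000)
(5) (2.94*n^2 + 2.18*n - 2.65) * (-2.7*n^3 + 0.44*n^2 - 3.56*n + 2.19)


(1) = -5*d/2 - 14
(2) = 5.04*p^6 - 4.21*p^5 - 0.71*p^4 + 6.05*p^3 + 3.11*p^2 + 1.89*p + 1.26
(3) = -2*h^2 - 4*h + 34
(4) = -10.2655*b^5 - 3.3565*b^4 + 6.027*b^3 - 10.3145*b^2 + 3.3075*b - 2.352
(5) = -7.938*n^5 - 4.5924*n^4 - 2.3522*n^3 - 2.4882*n^2 + 14.2082*n - 5.8035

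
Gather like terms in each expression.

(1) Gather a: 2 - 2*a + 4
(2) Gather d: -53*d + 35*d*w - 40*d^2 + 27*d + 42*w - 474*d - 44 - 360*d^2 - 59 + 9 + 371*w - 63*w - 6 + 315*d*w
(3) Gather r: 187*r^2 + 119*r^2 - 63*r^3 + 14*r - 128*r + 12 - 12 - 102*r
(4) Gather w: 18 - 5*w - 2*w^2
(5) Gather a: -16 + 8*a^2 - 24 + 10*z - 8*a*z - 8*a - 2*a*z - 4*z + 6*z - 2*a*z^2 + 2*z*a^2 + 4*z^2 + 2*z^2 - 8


(1) = 6 - 2*a
(2) = -400*d^2 + d*(350*w - 500) + 350*w - 100
(3) = -63*r^3 + 306*r^2 - 216*r
(4) = -2*w^2 - 5*w + 18
(5) = a^2*(2*z + 8) + a*(-2*z^2 - 10*z - 8) + 6*z^2 + 12*z - 48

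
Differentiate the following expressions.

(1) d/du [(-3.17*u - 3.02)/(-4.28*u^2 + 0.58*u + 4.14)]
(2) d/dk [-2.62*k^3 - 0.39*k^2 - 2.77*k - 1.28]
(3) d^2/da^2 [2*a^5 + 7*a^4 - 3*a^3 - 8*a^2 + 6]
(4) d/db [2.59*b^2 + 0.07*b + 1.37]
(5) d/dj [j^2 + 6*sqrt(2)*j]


(1) = (13.5676*u^2 - 1.8386*u - (3.17*u + 3.02)*(8.56*u - 0.58) - 13.1238)/(-4.28*u^2 + 0.58*u + 4.14)^2
(2) = -7.86*k^2 - 0.78*k - 2.77
(3) = 40*a^3 + 84*a^2 - 18*a - 16
(4) = 5.18*b + 0.07
(5) = 2*j + 6*sqrt(2)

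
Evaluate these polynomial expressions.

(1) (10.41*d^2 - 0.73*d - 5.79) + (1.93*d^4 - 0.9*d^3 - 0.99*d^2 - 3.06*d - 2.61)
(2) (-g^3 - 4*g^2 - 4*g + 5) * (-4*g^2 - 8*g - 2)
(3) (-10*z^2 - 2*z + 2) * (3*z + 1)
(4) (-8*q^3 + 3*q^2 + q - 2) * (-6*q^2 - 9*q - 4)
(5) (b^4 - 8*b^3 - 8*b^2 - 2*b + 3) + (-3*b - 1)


(1) = 1.93*d^4 - 0.9*d^3 + 9.42*d^2 - 3.79*d - 8.4
(2) = 4*g^5 + 24*g^4 + 50*g^3 + 20*g^2 - 32*g - 10
(3) = -30*z^3 - 16*z^2 + 4*z + 2
(4) = 48*q^5 + 54*q^4 - q^3 - 9*q^2 + 14*q + 8
(5) = b^4 - 8*b^3 - 8*b^2 - 5*b + 2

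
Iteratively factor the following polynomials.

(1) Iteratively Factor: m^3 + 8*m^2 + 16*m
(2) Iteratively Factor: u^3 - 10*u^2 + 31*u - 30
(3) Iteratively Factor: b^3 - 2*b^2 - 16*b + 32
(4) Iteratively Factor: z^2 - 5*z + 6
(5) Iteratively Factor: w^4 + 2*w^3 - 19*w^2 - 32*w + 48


(1) = (m + 4)*(m^2 + 4*m) = m*(m + 4)*(m + 4)
(2) = (u - 2)*(u^2 - 8*u + 15) = (u - 3)*(u - 2)*(u - 5)
(3) = (b - 4)*(b^2 + 2*b - 8) = (b - 4)*(b + 4)*(b - 2)
(4) = (z - 3)*(z - 2)
(5) = (w - 1)*(w^3 + 3*w^2 - 16*w - 48) = (w - 1)*(w + 3)*(w^2 - 16) = (w - 4)*(w - 1)*(w + 3)*(w + 4)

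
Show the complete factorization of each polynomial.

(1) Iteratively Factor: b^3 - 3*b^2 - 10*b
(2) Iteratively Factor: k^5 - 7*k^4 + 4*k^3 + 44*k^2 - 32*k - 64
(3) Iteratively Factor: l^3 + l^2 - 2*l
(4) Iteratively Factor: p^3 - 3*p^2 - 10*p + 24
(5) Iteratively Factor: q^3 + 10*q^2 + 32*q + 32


(1) = (b + 2)*(b^2 - 5*b) = (b - 5)*(b + 2)*(b)
(2) = (k - 4)*(k^4 - 3*k^3 - 8*k^2 + 12*k + 16) = (k - 4)*(k - 2)*(k^3 - k^2 - 10*k - 8) = (k - 4)*(k - 2)*(k + 1)*(k^2 - 2*k - 8) = (k - 4)^2*(k - 2)*(k + 1)*(k + 2)
(3) = (l - 1)*(l^2 + 2*l) = (l - 1)*(l + 2)*(l)
(4) = (p - 4)*(p^2 + p - 6) = (p - 4)*(p - 2)*(p + 3)
(5) = (q + 2)*(q^2 + 8*q + 16) = (q + 2)*(q + 4)*(q + 4)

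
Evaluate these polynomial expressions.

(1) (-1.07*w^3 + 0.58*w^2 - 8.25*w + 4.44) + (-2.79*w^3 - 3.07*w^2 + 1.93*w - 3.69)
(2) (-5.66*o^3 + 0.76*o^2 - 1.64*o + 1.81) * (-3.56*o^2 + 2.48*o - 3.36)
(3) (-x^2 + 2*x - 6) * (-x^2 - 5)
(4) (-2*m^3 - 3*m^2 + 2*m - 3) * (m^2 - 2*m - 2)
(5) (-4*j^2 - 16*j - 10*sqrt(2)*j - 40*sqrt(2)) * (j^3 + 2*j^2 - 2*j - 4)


(1) = -3.86*w^3 - 2.49*w^2 - 6.32*w + 0.75
(2) = 20.1496*o^5 - 16.7424*o^4 + 26.7408*o^3 - 13.0644*o^2 + 9.9992*o - 6.0816
(3) = x^4 - 2*x^3 + 11*x^2 - 10*x + 30
(4) = -2*m^5 + m^4 + 12*m^3 - m^2 + 2*m + 6
(5) = -4*j^5 - 24*j^4 - 10*sqrt(2)*j^4 - 60*sqrt(2)*j^3 - 24*j^3 - 60*sqrt(2)*j^2 + 48*j^2 + 64*j + 120*sqrt(2)*j + 160*sqrt(2)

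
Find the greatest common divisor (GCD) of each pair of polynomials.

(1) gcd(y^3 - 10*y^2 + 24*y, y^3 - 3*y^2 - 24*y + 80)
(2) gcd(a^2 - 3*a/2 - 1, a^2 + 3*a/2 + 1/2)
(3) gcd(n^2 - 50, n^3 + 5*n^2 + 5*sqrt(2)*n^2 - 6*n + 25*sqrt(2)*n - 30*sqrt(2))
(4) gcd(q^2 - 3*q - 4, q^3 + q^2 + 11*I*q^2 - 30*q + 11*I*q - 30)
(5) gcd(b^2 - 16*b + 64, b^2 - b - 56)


(1) = gcd(y*(y - 6)*(y - 4), (y - 4)^2*(y + 5)) = y - 4
(2) = a + 1/2
(3) = gcd((n - 5*sqrt(2))*(n + 5*sqrt(2)), (n - 1)*(n + 6)*(n + 5*sqrt(2))) = n + 5*sqrt(2)
(4) = q + 1
(5) = gcd((b - 8)^2, (b - 8)*(b + 7)) = b - 8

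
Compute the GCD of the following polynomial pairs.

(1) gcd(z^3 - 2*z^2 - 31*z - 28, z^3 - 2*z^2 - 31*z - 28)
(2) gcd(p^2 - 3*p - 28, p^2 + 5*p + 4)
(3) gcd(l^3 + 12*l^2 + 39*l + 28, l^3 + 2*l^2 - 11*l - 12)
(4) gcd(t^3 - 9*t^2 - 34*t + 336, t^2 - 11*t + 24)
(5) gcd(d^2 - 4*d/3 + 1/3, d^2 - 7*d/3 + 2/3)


(1) = z^3 - 2*z^2 - 31*z - 28
(2) = p + 4
(3) = gcd((l + 1)*(l + 4)*(l + 7), (l - 3)*(l + 1)*(l + 4)) = l^2 + 5*l + 4
(4) = gcd((t - 8)*(t - 7)*(t + 6), (t - 8)*(t - 3)) = t - 8
(5) = d - 1/3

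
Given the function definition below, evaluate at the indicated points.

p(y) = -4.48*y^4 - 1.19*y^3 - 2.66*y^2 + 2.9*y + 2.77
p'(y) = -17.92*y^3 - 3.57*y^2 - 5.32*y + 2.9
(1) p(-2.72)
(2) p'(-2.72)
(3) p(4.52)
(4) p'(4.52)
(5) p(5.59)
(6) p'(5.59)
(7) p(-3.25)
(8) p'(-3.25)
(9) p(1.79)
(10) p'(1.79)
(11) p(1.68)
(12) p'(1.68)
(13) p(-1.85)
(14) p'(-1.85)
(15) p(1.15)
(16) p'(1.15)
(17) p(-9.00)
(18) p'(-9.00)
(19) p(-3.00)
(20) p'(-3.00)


(1) = -246.07
(2) = 351.57
(3) = -2018.32
(4) = -1748.91
(5) = -4646.47
(6) = -3268.60
(7) = -493.72
(8) = 597.64
(9) = -53.38
(10) = -120.84
(11) = -41.20
(12) = -101.08
(13) = -56.64
(14) = 113.99
(15) = -7.06
(16) = -35.19
(17) = -28764.56
(18) = 12825.29
(19) = -360.62
(20) = 470.57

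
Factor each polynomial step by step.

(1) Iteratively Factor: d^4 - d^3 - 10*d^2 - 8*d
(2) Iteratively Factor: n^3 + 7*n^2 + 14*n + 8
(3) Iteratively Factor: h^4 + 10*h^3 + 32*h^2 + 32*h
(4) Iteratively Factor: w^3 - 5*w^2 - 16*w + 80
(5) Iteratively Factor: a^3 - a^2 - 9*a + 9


(1) = (d + 1)*(d^3 - 2*d^2 - 8*d) = (d - 4)*(d + 1)*(d^2 + 2*d) = d*(d - 4)*(d + 1)*(d + 2)
(2) = (n + 2)*(n^2 + 5*n + 4) = (n + 1)*(n + 2)*(n + 4)
(3) = (h + 4)*(h^3 + 6*h^2 + 8*h) = (h + 4)^2*(h^2 + 2*h) = h*(h + 4)^2*(h + 2)
(4) = (w + 4)*(w^2 - 9*w + 20) = (w - 5)*(w + 4)*(w - 4)
(5) = (a - 3)*(a^2 + 2*a - 3) = (a - 3)*(a - 1)*(a + 3)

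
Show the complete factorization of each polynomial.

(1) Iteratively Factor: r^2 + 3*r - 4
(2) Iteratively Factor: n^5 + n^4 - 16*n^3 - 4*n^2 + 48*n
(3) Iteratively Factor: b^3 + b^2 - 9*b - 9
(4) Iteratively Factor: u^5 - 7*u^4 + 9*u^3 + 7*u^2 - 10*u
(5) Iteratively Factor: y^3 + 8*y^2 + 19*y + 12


(1) = (r - 1)*(r + 4)
(2) = (n)*(n^4 + n^3 - 16*n^2 - 4*n + 48) = n*(n - 2)*(n^3 + 3*n^2 - 10*n - 24) = n*(n - 3)*(n - 2)*(n^2 + 6*n + 8) = n*(n - 3)*(n - 2)*(n + 2)*(n + 4)
(3) = (b + 3)*(b^2 - 2*b - 3) = (b + 1)*(b + 3)*(b - 3)
(4) = (u + 1)*(u^4 - 8*u^3 + 17*u^2 - 10*u) = (u - 1)*(u + 1)*(u^3 - 7*u^2 + 10*u) = u*(u - 1)*(u + 1)*(u^2 - 7*u + 10) = u*(u - 5)*(u - 1)*(u + 1)*(u - 2)
(5) = (y + 1)*(y^2 + 7*y + 12) = (y + 1)*(y + 4)*(y + 3)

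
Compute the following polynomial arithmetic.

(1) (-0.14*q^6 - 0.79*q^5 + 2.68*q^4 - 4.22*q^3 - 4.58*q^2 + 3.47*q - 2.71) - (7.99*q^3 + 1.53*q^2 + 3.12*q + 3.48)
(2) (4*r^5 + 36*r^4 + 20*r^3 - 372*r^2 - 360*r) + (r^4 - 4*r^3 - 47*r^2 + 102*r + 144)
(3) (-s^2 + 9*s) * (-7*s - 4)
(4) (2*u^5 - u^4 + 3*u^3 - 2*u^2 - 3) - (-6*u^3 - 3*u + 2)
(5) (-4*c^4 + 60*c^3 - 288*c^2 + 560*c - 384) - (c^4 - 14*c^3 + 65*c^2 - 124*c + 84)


(1) = -0.14*q^6 - 0.79*q^5 + 2.68*q^4 - 12.21*q^3 - 6.11*q^2 + 0.35*q - 6.19
(2) = 4*r^5 + 37*r^4 + 16*r^3 - 419*r^2 - 258*r + 144
(3) = 7*s^3 - 59*s^2 - 36*s
(4) = 2*u^5 - u^4 + 9*u^3 - 2*u^2 + 3*u - 5
(5) = -5*c^4 + 74*c^3 - 353*c^2 + 684*c - 468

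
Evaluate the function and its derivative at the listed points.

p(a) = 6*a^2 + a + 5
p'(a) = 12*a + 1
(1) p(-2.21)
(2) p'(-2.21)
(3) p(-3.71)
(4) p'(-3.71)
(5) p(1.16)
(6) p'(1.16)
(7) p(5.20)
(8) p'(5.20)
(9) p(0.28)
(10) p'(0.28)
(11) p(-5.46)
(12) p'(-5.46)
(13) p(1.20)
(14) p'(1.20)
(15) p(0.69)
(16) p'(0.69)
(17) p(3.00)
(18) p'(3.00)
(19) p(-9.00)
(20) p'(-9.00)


(1) = 32.09
(2) = -25.52
(3) = 83.87
(4) = -43.52
(5) = 14.23
(6) = 14.92
(7) = 172.44
(8) = 63.40
(9) = 5.75
(10) = 4.36
(11) = 178.41
(12) = -64.52
(13) = 14.84
(14) = 15.40
(15) = 8.55
(16) = 9.28
(17) = 62.00
(18) = 37.00
(19) = 482.00
(20) = -107.00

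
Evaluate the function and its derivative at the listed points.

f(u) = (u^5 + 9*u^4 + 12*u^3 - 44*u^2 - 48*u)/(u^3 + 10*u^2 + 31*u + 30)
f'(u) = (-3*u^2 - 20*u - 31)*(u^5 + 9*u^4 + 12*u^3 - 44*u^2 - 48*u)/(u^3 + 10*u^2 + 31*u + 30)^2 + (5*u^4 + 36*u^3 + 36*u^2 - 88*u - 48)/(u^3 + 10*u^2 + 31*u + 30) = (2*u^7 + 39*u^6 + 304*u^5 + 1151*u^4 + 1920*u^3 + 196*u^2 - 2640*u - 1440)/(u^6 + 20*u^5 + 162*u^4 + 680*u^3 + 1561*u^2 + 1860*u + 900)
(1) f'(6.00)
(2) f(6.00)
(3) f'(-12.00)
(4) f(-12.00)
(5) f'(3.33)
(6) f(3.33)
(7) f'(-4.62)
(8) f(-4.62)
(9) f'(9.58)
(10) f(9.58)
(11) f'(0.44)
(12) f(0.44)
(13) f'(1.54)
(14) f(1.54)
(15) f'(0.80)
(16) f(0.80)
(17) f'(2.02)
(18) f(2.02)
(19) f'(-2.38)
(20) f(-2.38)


(1) = 10.58
(2) = 25.45
(3) = -25.82
(4) = 140.80
(5) = 4.95
(6) = 4.67
(7) = -185.87
(8) = 58.73
(9) = 17.92
(10) = 76.53
(11) = -1.13
(12) = -0.62
(13) = 1.05
(14) = -0.72
(15) = -0.49
(16) = -0.91
(17) = 2.10
(18) = 0.04
(19) = 21.51
(20) = 136.67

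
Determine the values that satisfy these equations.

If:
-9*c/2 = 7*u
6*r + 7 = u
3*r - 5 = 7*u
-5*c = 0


Then:
No Solution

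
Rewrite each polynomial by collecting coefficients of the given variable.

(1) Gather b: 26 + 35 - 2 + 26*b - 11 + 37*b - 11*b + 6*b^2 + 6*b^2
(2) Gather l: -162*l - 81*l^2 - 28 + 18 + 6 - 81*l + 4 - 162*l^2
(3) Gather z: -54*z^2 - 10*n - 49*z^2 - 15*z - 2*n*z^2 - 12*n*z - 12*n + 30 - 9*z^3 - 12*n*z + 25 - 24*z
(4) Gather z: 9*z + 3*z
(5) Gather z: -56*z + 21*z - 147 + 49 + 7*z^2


(1) = 12*b^2 + 52*b + 48
(2) = -243*l^2 - 243*l
(3) = -22*n - 9*z^3 + z^2*(-2*n - 103) + z*(-24*n - 39) + 55
(4) = 12*z
(5) = 7*z^2 - 35*z - 98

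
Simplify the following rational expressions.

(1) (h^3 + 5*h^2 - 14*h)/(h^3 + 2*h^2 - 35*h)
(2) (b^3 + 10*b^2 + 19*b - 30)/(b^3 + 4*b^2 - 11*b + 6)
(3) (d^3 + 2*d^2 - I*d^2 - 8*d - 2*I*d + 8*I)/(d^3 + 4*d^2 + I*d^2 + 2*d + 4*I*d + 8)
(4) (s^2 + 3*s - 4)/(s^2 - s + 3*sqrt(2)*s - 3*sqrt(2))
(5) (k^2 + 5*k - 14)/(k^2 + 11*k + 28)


(1) = (h - 2)/(h - 5)
(2) = (b + 5)/(b - 1)
(3) = (d - 2)/(d + 2*I)
(4) = (s + 4)/(s + 3*sqrt(2))
(5) = (k - 2)/(k + 4)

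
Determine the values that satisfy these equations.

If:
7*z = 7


Then:
z = 1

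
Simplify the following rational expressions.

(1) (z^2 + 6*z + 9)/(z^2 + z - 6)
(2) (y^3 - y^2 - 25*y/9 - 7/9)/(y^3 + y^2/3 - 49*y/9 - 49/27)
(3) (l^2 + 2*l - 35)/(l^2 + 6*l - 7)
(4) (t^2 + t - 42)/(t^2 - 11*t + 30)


(1) = (z + 3)/(z - 2)
(2) = (3*y + 3)/(3*y + 7)
(3) = (l - 5)/(l - 1)
(4) = (t + 7)/(t - 5)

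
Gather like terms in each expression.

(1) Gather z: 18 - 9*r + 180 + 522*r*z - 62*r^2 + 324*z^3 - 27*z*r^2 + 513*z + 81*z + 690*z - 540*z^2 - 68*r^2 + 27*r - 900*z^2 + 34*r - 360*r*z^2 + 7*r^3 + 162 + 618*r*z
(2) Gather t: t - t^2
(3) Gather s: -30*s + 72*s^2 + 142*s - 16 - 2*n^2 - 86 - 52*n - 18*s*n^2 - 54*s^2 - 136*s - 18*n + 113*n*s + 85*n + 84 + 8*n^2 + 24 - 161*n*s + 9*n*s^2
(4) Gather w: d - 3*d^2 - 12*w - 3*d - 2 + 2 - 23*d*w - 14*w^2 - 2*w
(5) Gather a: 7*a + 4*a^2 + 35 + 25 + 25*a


(1) = 7*r^3 - 130*r^2 + 52*r + 324*z^3 + z^2*(-360*r - 1440) + z*(-27*r^2 + 1140*r + 1284) + 360
(2) = -t^2 + t
(3) = 6*n^2 + 15*n + s^2*(9*n + 18) + s*(-18*n^2 - 48*n - 24) + 6
(4) = -3*d^2 - 2*d - 14*w^2 + w*(-23*d - 14)
(5) = 4*a^2 + 32*a + 60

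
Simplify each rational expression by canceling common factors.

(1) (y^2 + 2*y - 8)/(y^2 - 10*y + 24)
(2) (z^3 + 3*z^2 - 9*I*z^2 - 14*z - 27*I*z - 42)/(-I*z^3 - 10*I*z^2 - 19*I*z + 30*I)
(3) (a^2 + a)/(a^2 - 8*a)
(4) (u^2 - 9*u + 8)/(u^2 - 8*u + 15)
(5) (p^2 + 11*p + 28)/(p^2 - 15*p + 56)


(1) = (y^2 + 2*y - 8)/(y^2 - 10*y + 24)
(2) = (I*z^3 + z^2*(9 + 3*I) + z*(27 - 14*I) - 42*I)/(z^3 + 10*z^2 + 19*z - 30)
(3) = (a + 1)/(a - 8)
(4) = (u^2 - 9*u + 8)/(u^2 - 8*u + 15)
(5) = (p^2 + 11*p + 28)/(p^2 - 15*p + 56)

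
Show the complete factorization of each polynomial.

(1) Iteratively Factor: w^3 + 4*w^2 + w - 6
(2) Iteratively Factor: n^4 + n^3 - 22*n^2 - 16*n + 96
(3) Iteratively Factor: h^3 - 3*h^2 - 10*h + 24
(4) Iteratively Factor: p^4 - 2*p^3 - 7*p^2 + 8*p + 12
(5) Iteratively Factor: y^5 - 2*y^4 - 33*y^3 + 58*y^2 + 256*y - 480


(1) = (w + 2)*(w^2 + 2*w - 3) = (w + 2)*(w + 3)*(w - 1)
(2) = (n + 3)*(n^3 - 2*n^2 - 16*n + 32) = (n + 3)*(n + 4)*(n^2 - 6*n + 8) = (n - 4)*(n + 3)*(n + 4)*(n - 2)
(3) = (h + 3)*(h^2 - 6*h + 8) = (h - 2)*(h + 3)*(h - 4)
(4) = (p + 2)*(p^3 - 4*p^2 + p + 6) = (p + 1)*(p + 2)*(p^2 - 5*p + 6) = (p - 2)*(p + 1)*(p + 2)*(p - 3)
(5) = (y - 3)*(y^4 + y^3 - 30*y^2 - 32*y + 160) = (y - 3)*(y + 4)*(y^3 - 3*y^2 - 18*y + 40) = (y - 3)*(y - 2)*(y + 4)*(y^2 - y - 20) = (y - 3)*(y - 2)*(y + 4)^2*(y - 5)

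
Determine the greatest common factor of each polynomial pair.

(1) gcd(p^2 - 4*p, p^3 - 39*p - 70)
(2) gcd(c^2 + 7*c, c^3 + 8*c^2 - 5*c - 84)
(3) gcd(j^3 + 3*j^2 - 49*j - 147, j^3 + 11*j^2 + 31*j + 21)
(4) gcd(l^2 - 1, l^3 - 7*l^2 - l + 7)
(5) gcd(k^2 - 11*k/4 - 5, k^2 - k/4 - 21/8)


(1) = 1
(2) = c + 7
(3) = j^2 + 10*j + 21
(4) = gcd((l - 1)*(l + 1), (l - 7)*(l - 1)*(l + 1)) = l^2 - 1
(5) = gcd((k - 4)*(k + 5/4), (k - 7/4)*(k + 3/2)) = 1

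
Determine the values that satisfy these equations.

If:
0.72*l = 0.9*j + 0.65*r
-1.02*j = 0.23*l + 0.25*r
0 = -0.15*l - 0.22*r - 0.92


Then:
j = 1.11
l = -1.48
r = -3.17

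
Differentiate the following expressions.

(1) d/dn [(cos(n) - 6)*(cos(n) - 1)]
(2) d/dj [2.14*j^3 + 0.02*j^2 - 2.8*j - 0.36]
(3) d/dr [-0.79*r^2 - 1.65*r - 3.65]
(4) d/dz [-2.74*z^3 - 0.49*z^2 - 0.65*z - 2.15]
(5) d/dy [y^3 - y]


(1) = (7 - 2*cos(n))*sin(n)
(2) = 6.42*j^2 + 0.04*j - 2.8
(3) = -1.58*r - 1.65
(4) = -8.22*z^2 - 0.98*z - 0.65
(5) = 3*y^2 - 1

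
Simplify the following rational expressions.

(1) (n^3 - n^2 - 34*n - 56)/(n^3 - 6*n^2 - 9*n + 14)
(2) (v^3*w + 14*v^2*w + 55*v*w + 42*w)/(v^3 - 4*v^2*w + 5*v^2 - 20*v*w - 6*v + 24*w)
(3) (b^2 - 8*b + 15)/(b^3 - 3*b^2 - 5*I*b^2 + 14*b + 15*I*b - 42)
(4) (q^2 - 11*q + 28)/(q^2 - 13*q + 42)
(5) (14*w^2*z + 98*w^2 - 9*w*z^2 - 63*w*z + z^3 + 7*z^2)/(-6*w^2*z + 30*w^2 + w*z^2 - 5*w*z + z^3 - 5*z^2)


(1) = (n + 4)/(n - 1)
(2) = (v^2*w + 8*v*w + 7*w)/(v^2 - 4*v*w - v + 4*w)
(3) = (b - 5)/(b^2 - 5*I*b + 14)
(4) = (q - 4)/(q - 6)
(5) = (-7*w*z - 49*w + z^2 + 7*z)/(3*w*z - 15*w + z^2 - 5*z)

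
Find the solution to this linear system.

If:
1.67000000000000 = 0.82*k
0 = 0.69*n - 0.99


Then:
k = 2.04
n = 1.43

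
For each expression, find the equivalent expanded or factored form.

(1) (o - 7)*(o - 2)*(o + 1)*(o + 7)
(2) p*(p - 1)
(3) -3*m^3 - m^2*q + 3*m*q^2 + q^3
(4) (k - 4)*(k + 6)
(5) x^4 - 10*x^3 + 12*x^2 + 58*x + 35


(1) = o^4 - o^3 - 51*o^2 + 49*o + 98
(2) = p^2 - p
(3) = (-m + q)*(m + q)*(3*m + q)
(4) = k^2 + 2*k - 24
(5) = (x - 7)*(x - 5)*(x + 1)^2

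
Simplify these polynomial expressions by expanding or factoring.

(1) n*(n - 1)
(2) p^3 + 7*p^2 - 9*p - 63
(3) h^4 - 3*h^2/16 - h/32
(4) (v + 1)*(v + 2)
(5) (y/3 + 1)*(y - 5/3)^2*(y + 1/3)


(1) = n^2 - n
(2) = (p - 3)*(p + 3)*(p + 7)
(3) = h*(h - 1/2)*(h + 1/4)^2
(4) = v^2 + 3*v + 2
(5) = y^4/3 - 22*y^2/9 + 160*y/81 + 25/27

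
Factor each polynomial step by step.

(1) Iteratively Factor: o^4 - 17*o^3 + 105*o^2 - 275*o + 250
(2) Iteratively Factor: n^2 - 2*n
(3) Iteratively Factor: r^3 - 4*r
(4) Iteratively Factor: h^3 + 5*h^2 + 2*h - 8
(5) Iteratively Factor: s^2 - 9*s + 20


(1) = (o - 2)*(o^3 - 15*o^2 + 75*o - 125) = (o - 5)*(o - 2)*(o^2 - 10*o + 25) = (o - 5)^2*(o - 2)*(o - 5)
(2) = (n - 2)*(n)
(3) = (r)*(r^2 - 4) = r*(r + 2)*(r - 2)
(4) = (h + 4)*(h^2 + h - 2) = (h + 2)*(h + 4)*(h - 1)
(5) = (s - 4)*(s - 5)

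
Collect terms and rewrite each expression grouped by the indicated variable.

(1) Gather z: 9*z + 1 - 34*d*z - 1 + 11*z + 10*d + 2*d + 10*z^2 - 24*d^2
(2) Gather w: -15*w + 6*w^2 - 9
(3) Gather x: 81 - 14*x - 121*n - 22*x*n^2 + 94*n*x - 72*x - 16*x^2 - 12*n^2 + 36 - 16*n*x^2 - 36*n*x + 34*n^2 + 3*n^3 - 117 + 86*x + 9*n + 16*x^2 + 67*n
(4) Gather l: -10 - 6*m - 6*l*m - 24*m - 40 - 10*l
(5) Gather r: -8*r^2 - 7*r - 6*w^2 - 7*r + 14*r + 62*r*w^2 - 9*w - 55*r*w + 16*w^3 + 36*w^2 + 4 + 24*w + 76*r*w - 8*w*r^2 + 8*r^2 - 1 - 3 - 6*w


(1) = -24*d^2 + 12*d + 10*z^2 + z*(20 - 34*d)
(2) = 6*w^2 - 15*w - 9
(3) = 3*n^3 + 22*n^2 - 16*n*x^2 - 45*n + x*(-22*n^2 + 58*n)
(4) = l*(-6*m - 10) - 30*m - 50
(5) = -8*r^2*w + r*(62*w^2 + 21*w) + 16*w^3 + 30*w^2 + 9*w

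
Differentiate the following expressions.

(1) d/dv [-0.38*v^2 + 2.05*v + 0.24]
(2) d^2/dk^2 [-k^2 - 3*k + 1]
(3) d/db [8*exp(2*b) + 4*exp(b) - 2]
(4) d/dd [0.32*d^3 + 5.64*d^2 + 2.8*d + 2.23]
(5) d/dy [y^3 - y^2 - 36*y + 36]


(1) = 2.05 - 0.76*v
(2) = -2
(3) = (16*exp(b) + 4)*exp(b)
(4) = 0.96*d^2 + 11.28*d + 2.8
(5) = 3*y^2 - 2*y - 36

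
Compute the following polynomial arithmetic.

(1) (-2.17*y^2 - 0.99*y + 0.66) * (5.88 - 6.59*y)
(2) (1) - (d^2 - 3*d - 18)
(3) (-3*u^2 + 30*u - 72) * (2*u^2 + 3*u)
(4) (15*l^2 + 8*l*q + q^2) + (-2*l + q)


(1) = 14.3003*y^3 - 6.2355*y^2 - 10.1706*y + 3.8808
(2) = -d^2 + 3*d + 19
(3) = -6*u^4 + 51*u^3 - 54*u^2 - 216*u
(4) = 15*l^2 + 8*l*q - 2*l + q^2 + q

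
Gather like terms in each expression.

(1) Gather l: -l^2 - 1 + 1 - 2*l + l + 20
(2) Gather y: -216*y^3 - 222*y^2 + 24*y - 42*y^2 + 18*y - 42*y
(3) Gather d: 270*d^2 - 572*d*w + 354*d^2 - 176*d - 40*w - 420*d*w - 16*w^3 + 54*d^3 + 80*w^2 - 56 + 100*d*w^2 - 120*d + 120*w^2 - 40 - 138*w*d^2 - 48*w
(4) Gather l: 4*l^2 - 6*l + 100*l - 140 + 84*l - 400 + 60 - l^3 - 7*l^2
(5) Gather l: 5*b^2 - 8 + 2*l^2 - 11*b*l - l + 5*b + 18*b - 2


(1) = -l^2 - l + 20
(2) = -216*y^3 - 264*y^2
(3) = 54*d^3 + d^2*(624 - 138*w) + d*(100*w^2 - 992*w - 296) - 16*w^3 + 200*w^2 - 88*w - 96
(4) = -l^3 - 3*l^2 + 178*l - 480
(5) = 5*b^2 + 23*b + 2*l^2 + l*(-11*b - 1) - 10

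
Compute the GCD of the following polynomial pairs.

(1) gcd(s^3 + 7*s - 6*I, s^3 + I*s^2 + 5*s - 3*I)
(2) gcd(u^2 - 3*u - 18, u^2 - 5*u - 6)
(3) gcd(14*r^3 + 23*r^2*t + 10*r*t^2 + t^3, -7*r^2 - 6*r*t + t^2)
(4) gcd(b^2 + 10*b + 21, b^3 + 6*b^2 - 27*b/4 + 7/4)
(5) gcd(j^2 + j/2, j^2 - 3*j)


(1) = gcd((s - 2*I)*(s - I)*(s + 3*I), (s - I)^2*(s + 3*I)) = s^2 + 2*I*s + 3
(2) = u - 6
(3) = r + t
(4) = gcd((b + 3)*(b + 7), (b - 1/2)^2*(b + 7)) = b + 7
(5) = gcd(j*(j + 1/2), j*(j - 3)) = j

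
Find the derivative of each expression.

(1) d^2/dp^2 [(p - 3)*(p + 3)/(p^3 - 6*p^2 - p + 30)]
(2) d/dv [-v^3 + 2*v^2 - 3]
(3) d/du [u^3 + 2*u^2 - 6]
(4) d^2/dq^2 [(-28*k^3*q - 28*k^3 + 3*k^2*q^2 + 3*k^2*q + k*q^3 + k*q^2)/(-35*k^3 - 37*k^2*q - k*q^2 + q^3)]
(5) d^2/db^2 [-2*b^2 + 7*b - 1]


(1) = 2*(p^3 + 9*p^2 + 3*p + 27)/(p^6 - 9*p^5 - 3*p^4 + 153*p^3 + 30*p^2 - 900*p - 1000)
(2) = v*(4 - 3*v)
(3) = u*(3*u + 4)
(4) = 2*k*(39935*k^7 + 6615*k^6*q - 40012*k^6 - 2310*k^5*q^2 - 6363*k^5*q + 894*k^4*q^3 + 3549*k^4*q^2 + 627*k^3*q^4 + 546*k^3*q^3 + 27*k^2*q^5 - 66*k^2*q^4 + 4*k*q^6 + 9*k*q^5 + q^6)/(-42875*k^9 - 135975*k^8*q - 147420*k^7*q^2 - 54748*k^6*q^3 + 3558*k^5*q^4 + 4206*k^4*q^5 + 116*k^3*q^6 - 108*k^2*q^7 - 3*k*q^8 + q^9)
(5) = -4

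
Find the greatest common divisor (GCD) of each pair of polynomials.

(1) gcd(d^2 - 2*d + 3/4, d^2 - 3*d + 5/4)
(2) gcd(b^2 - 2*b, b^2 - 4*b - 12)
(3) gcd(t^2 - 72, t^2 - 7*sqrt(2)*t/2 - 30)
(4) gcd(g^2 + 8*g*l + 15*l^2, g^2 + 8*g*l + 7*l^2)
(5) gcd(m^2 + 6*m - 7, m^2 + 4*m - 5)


(1) = gcd((d - 3/2)*(d - 1/2), (d - 5/2)*(d - 1/2)) = d - 1/2
(2) = gcd(b*(b - 2), (b - 6)*(b + 2)) = 1
(3) = gcd((t - 6*sqrt(2))*(t + 6*sqrt(2)), (t - 6*sqrt(2))*(t + 5*sqrt(2)/2)) = t - 6*sqrt(2)
(4) = 1
(5) = gcd((m - 1)*(m + 7), (m - 1)*(m + 5)) = m - 1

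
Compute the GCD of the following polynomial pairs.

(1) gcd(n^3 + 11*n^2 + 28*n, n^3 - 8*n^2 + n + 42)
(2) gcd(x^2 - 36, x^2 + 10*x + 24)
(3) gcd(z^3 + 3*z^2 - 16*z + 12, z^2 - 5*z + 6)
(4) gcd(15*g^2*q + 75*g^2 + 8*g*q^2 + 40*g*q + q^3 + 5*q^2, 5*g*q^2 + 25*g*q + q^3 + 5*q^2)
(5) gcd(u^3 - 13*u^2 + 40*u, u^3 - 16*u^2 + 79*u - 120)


(1) = gcd(n*(n + 4)*(n + 7), (n - 7)*(n - 3)*(n + 2)) = 1
(2) = x + 6
(3) = z - 2
(4) = gcd((3*g + q)*(5*g + q)*(q + 5), q*(5*g + q)*(q + 5)) = 5*g*q + 25*g + q^2 + 5*q
(5) = u^2 - 13*u + 40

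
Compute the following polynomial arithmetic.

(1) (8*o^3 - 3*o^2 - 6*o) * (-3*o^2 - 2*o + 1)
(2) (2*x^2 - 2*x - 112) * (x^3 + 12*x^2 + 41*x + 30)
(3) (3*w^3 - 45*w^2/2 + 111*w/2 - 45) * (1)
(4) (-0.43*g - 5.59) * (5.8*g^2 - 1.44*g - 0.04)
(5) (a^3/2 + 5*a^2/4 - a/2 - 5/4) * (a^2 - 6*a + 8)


(1) = -24*o^5 - 7*o^4 + 32*o^3 + 9*o^2 - 6*o
(2) = 2*x^5 + 22*x^4 - 54*x^3 - 1366*x^2 - 4652*x - 3360
(3) = 3*w^3 - 45*w^2/2 + 111*w/2 - 45
(4) = -2.494*g^3 - 31.8028*g^2 + 8.0668*g + 0.2236
(5) = a^5/2 - 7*a^4/4 - 4*a^3 + 47*a^2/4 + 7*a/2 - 10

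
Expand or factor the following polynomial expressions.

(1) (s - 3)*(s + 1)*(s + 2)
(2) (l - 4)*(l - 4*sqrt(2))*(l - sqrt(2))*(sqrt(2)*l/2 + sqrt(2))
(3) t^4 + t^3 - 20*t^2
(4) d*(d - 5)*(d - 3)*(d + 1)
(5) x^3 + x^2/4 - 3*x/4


(1) = s^3 - 7*s - 6
(2) = sqrt(2)*l^4/2 - 5*l^3 - sqrt(2)*l^3 + 10*l^2 - 8*sqrt(2)*l + 40*l - 32*sqrt(2)
(3) = t^2*(t - 4)*(t + 5)
(4) = d^4 - 7*d^3 + 7*d^2 + 15*d
(5) = x*(x - 3/4)*(x + 1)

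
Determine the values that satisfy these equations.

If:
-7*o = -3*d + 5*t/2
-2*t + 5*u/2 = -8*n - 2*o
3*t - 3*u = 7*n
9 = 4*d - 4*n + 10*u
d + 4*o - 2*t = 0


Then:
d = 351/803
n = -81/584
o = 819/12848
t = 2223/6424
u = 2151/3212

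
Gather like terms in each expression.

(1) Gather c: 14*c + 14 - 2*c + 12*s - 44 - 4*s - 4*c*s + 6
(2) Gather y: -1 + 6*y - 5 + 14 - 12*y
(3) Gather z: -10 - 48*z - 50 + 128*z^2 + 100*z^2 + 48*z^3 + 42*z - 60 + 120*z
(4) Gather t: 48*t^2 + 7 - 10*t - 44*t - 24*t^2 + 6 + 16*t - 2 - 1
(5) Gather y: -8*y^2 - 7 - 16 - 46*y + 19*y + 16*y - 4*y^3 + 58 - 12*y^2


(1) = c*(12 - 4*s) + 8*s - 24
(2) = 8 - 6*y
(3) = 48*z^3 + 228*z^2 + 114*z - 120
(4) = 24*t^2 - 38*t + 10
(5) = -4*y^3 - 20*y^2 - 11*y + 35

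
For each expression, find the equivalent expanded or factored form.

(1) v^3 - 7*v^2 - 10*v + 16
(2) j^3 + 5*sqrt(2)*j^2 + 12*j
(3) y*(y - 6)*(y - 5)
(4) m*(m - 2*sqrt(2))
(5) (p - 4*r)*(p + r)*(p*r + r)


(1) = (v - 8)*(v - 1)*(v + 2)
(2) = j*(j + 2*sqrt(2))*(j + 3*sqrt(2))
(3) = y^3 - 11*y^2 + 30*y
(4) = m^2 - 2*sqrt(2)*m
(5) = p^3*r - 3*p^2*r^2 + p^2*r - 4*p*r^3 - 3*p*r^2 - 4*r^3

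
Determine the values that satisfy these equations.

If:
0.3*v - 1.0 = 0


Then:
v = 3.33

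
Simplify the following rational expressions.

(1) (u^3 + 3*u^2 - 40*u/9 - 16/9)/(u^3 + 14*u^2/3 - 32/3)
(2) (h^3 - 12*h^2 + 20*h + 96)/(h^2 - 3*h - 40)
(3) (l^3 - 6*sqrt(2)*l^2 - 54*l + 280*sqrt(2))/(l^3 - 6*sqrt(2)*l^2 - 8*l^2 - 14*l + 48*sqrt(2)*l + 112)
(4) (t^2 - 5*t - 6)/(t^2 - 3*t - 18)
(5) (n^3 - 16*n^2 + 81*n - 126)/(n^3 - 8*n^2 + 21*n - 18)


(1) = (3*u + 1)/(3*u + 6)
(2) = (h^2 - 4*h - 12)/(h + 5)
(3) = (l^2 + sqrt(2)*l - 40)/(l^2 + l*(-8 + sqrt(2)) - 8*sqrt(2))
(4) = (t + 1)/(t + 3)
(5) = (n^2 - 13*n + 42)/(n^2 - 5*n + 6)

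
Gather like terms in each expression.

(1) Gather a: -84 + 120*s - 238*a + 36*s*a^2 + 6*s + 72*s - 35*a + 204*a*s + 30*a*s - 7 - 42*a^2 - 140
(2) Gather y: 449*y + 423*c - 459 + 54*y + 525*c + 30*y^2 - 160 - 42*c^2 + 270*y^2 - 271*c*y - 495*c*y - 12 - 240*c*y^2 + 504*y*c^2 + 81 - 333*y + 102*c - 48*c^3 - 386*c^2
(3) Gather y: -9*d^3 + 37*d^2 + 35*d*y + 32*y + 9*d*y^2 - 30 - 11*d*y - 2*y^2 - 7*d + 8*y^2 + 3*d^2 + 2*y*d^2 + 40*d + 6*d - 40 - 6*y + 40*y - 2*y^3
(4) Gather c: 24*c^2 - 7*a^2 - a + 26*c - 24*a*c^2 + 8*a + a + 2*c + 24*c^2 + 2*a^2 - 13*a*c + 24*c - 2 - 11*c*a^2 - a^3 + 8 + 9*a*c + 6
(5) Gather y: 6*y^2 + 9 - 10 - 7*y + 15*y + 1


(1) = a^2*(36*s - 42) + a*(234*s - 273) + 198*s - 231
(2) = -48*c^3 - 428*c^2 + 1050*c + y^2*(300 - 240*c) + y*(504*c^2 - 766*c + 170) - 550
(3) = -9*d^3 + 40*d^2 + 39*d - 2*y^3 + y^2*(9*d + 6) + y*(2*d^2 + 24*d + 66) - 70
(4) = -a^3 - 5*a^2 + 8*a + c^2*(48 - 24*a) + c*(-11*a^2 - 4*a + 52) + 12
(5) = 6*y^2 + 8*y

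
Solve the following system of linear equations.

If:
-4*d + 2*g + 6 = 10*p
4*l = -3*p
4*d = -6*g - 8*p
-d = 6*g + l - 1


Then:
d = 391/52
g = -37/26
l = 105/52
p = -35/13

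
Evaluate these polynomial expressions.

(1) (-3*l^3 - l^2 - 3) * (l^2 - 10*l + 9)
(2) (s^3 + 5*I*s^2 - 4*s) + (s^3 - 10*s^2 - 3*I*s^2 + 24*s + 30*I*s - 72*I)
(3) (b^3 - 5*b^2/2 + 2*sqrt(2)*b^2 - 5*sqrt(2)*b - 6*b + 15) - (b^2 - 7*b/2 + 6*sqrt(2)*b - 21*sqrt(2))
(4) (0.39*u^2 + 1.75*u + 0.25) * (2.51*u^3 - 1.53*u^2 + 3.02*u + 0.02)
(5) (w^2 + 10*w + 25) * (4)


(1) = -3*l^5 + 29*l^4 - 17*l^3 - 12*l^2 + 30*l - 27
(2) = 2*s^3 - 10*s^2 + 2*I*s^2 + 20*s + 30*I*s - 72*I
(3) = b^3 - 7*b^2/2 + 2*sqrt(2)*b^2 - 11*sqrt(2)*b - 5*b/2 + 15 + 21*sqrt(2)
(4) = 0.9789*u^5 + 3.7958*u^4 - 0.8722*u^3 + 4.9103*u^2 + 0.79*u + 0.005
(5) = 4*w^2 + 40*w + 100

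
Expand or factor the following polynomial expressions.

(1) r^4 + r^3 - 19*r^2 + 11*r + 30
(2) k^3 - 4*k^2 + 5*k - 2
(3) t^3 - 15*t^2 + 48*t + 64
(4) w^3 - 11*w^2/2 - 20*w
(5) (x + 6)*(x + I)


(1) = (r - 3)*(r - 2)*(r + 1)*(r + 5)
(2) = (k - 2)*(k - 1)^2
(3) = (t - 8)^2*(t + 1)
(4) = w*(w - 8)*(w + 5/2)
(5) = x^2 + 6*x + I*x + 6*I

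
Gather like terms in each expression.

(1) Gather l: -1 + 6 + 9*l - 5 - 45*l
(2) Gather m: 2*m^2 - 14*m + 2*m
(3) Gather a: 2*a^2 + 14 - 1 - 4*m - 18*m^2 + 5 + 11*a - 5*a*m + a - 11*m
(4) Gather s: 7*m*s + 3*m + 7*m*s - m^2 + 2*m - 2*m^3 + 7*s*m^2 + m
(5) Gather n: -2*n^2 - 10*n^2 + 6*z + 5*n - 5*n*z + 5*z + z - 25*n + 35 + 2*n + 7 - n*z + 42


(1) = -36*l
(2) = 2*m^2 - 12*m
(3) = 2*a^2 + a*(12 - 5*m) - 18*m^2 - 15*m + 18
(4) = -2*m^3 - m^2 + 6*m + s*(7*m^2 + 14*m)
(5) = -12*n^2 + n*(-6*z - 18) + 12*z + 84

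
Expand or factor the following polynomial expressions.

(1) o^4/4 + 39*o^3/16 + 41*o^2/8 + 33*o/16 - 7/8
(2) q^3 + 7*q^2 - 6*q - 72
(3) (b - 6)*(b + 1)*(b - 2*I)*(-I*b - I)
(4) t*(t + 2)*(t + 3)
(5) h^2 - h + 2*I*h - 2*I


(1) = (o/2 + 1/2)*(o/2 + 1)*(o - 1/4)*(o + 7)
(2) = (q - 3)*(q + 4)*(q + 6)
(3) = -I*b^4 - 2*b^3 + 4*I*b^3 + 8*b^2 + 11*I*b^2 + 22*b + 6*I*b + 12
(4) = t^3 + 5*t^2 + 6*t
(5) = (h - 1)*(h + 2*I)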